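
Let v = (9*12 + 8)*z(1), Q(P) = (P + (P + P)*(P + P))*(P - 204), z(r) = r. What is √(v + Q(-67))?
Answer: I*√4847803 ≈ 2201.8*I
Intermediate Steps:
Q(P) = (-204 + P)*(P + 4*P²) (Q(P) = (P + (2*P)*(2*P))*(-204 + P) = (P + 4*P²)*(-204 + P) = (-204 + P)*(P + 4*P²))
v = 116 (v = (9*12 + 8)*1 = (108 + 8)*1 = 116*1 = 116)
√(v + Q(-67)) = √(116 - 67*(-204 - 815*(-67) + 4*(-67)²)) = √(116 - 67*(-204 + 54605 + 4*4489)) = √(116 - 67*(-204 + 54605 + 17956)) = √(116 - 67*72357) = √(116 - 4847919) = √(-4847803) = I*√4847803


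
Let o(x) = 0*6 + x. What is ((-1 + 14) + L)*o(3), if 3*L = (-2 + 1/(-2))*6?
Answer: 24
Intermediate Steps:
o(x) = x (o(x) = 0 + x = x)
L = -5 (L = ((-2 + 1/(-2))*6)/3 = ((-2 - ½)*6)/3 = (-5/2*6)/3 = (⅓)*(-15) = -5)
((-1 + 14) + L)*o(3) = ((-1 + 14) - 5)*3 = (13 - 5)*3 = 8*3 = 24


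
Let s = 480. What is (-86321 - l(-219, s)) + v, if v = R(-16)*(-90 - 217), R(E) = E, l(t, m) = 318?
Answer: -81727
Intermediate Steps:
v = 4912 (v = -16*(-90 - 217) = -16*(-307) = 4912)
(-86321 - l(-219, s)) + v = (-86321 - 1*318) + 4912 = (-86321 - 318) + 4912 = -86639 + 4912 = -81727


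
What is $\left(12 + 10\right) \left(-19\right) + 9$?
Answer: $-409$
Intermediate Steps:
$\left(12 + 10\right) \left(-19\right) + 9 = 22 \left(-19\right) + 9 = -418 + 9 = -409$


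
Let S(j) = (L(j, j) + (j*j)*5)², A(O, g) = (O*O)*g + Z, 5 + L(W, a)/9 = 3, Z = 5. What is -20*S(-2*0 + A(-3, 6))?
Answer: -6046155380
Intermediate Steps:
L(W, a) = -18 (L(W, a) = -45 + 9*3 = -45 + 27 = -18)
A(O, g) = 5 + g*O² (A(O, g) = (O*O)*g + 5 = O²*g + 5 = g*O² + 5 = 5 + g*O²)
S(j) = (-18 + 5*j²)² (S(j) = (-18 + (j*j)*5)² = (-18 + j²*5)² = (-18 + 5*j²)²)
-20*S(-2*0 + A(-3, 6)) = -20*(-18 + 5*(-2*0 + (5 + 6*(-3)²))²)² = -20*(-18 + 5*(0 + (5 + 6*9))²)² = -20*(-18 + 5*(0 + (5 + 54))²)² = -20*(-18 + 5*(0 + 59)²)² = -20*(-18 + 5*59²)² = -20*(-18 + 5*3481)² = -20*(-18 + 17405)² = -20*17387² = -20*302307769 = -6046155380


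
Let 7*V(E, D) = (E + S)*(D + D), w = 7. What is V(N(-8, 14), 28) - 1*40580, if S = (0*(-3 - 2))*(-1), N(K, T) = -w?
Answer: -40636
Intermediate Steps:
N(K, T) = -7 (N(K, T) = -1*7 = -7)
S = 0 (S = (0*(-5))*(-1) = 0*(-1) = 0)
V(E, D) = 2*D*E/7 (V(E, D) = ((E + 0)*(D + D))/7 = (E*(2*D))/7 = (2*D*E)/7 = 2*D*E/7)
V(N(-8, 14), 28) - 1*40580 = (2/7)*28*(-7) - 1*40580 = -56 - 40580 = -40636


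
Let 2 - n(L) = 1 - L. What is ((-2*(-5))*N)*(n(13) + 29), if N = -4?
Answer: -1720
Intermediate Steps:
n(L) = 1 + L (n(L) = 2 - (1 - L) = 2 + (-1 + L) = 1 + L)
((-2*(-5))*N)*(n(13) + 29) = (-2*(-5)*(-4))*((1 + 13) + 29) = (10*(-4))*(14 + 29) = -40*43 = -1720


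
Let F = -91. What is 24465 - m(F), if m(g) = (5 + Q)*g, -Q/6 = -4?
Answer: 27104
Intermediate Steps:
Q = 24 (Q = -6*(-4) = 24)
m(g) = 29*g (m(g) = (5 + 24)*g = 29*g)
24465 - m(F) = 24465 - 29*(-91) = 24465 - 1*(-2639) = 24465 + 2639 = 27104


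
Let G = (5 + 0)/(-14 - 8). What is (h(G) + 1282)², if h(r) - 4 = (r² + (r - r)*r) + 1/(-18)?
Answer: 31380152036401/18974736 ≈ 1.6538e+6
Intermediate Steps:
G = -5/22 (G = 5/(-22) = 5*(-1/22) = -5/22 ≈ -0.22727)
h(r) = 71/18 + r² (h(r) = 4 + ((r² + (r - r)*r) + 1/(-18)) = 4 + ((r² + 0*r) - 1/18) = 4 + ((r² + 0) - 1/18) = 4 + (r² - 1/18) = 4 + (-1/18 + r²) = 71/18 + r²)
(h(G) + 1282)² = ((71/18 + (-5/22)²) + 1282)² = ((71/18 + 25/484) + 1282)² = (17407/4356 + 1282)² = (5601799/4356)² = 31380152036401/18974736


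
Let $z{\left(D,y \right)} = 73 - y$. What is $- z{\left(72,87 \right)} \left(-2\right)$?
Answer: $-28$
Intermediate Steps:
$- z{\left(72,87 \right)} \left(-2\right) = - \left(73 - 87\right) \left(-2\right) = - \left(-14\right) \left(-2\right) = \left(-1\right) 28 = -28$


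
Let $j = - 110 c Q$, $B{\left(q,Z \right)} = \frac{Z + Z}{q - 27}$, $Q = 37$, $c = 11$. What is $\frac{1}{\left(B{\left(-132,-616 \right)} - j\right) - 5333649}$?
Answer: $- \frac{159}{840930529} \approx -1.8908 \cdot 10^{-7}$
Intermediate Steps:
$B{\left(q,Z \right)} = \frac{2 Z}{-27 + q}$
$j = -44770$ ($j = \left(-110\right) 11 \cdot 37 = \left(-1210\right) 37 = -44770$)
$\frac{1}{\left(B{\left(-132,-616 \right)} - j\right) - 5333649} = \frac{1}{\left(2 \left(-616\right) \frac{1}{-27 - 132} - -44770\right) - 5333649} = \frac{1}{\left(2 \left(-616\right) \frac{1}{-159} + 44770\right) - 5333649} = \frac{1}{\left(2 \left(-616\right) \left(- \frac{1}{159}\right) + 44770\right) - 5333649} = \frac{1}{\left(\frac{1232}{159} + 44770\right) - 5333649} = \frac{1}{\frac{7119662}{159} - 5333649} = \frac{1}{- \frac{840930529}{159}} = - \frac{159}{840930529}$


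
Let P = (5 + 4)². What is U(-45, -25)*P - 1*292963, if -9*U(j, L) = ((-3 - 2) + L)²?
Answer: -301063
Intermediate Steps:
P = 81 (P = 9² = 81)
U(j, L) = -(-5 + L)²/9 (U(j, L) = -((-3 - 2) + L)²/9 = -(-5 + L)²/9)
U(-45, -25)*P - 1*292963 = -(-5 - 25)²/9*81 - 1*292963 = -⅑*(-30)²*81 - 292963 = -⅑*900*81 - 292963 = -100*81 - 292963 = -8100 - 292963 = -301063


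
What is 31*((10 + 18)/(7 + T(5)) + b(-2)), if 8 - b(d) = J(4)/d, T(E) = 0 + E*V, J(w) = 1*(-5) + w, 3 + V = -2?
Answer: 3317/18 ≈ 184.28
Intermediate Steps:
V = -5 (V = -3 - 2 = -5)
J(w) = -5 + w
T(E) = -5*E (T(E) = 0 + E*(-5) = 0 - 5*E = -5*E)
b(d) = 8 + 1/d (b(d) = 8 - (-5 + 4)/d = 8 - (-1)/d = 8 + 1/d)
31*((10 + 18)/(7 + T(5)) + b(-2)) = 31*((10 + 18)/(7 - 5*5) + (8 + 1/(-2))) = 31*(28/(7 - 25) + (8 - 1/2)) = 31*(28/(-18) + 15/2) = 31*(28*(-1/18) + 15/2) = 31*(-14/9 + 15/2) = 31*(107/18) = 3317/18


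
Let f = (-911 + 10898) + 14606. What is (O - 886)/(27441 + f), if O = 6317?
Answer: 5431/52034 ≈ 0.10437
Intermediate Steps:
f = 24593 (f = 9987 + 14606 = 24593)
(O - 886)/(27441 + f) = (6317 - 886)/(27441 + 24593) = 5431/52034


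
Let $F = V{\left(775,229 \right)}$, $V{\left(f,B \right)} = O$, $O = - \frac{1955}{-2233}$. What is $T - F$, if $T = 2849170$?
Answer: $\frac{6362194655}{2233} \approx 2.8492 \cdot 10^{6}$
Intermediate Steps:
$O = \frac{1955}{2233}$ ($O = \left(-1955\right) \left(- \frac{1}{2233}\right) = \frac{1955}{2233} \approx 0.8755$)
$V{\left(f,B \right)} = \frac{1955}{2233}$
$F = \frac{1955}{2233} \approx 0.8755$
$T - F = 2849170 - \frac{1955}{2233} = \frac{6362194655}{2233}$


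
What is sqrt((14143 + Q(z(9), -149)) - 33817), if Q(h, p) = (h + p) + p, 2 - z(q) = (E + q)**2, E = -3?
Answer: I*sqrt(20006) ≈ 141.44*I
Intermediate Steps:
z(q) = 2 - (-3 + q)**2
Q(h, p) = h + 2*p
sqrt((14143 + Q(z(9), -149)) - 33817) = sqrt((14143 + ((2 - (-3 + 9)**2) + 2*(-149))) - 33817) = sqrt((14143 + ((2 - 1*6**2) - 298)) - 33817) = sqrt((14143 + ((2 - 1*36) - 298)) - 33817) = sqrt((14143 + ((2 - 36) - 298)) - 33817) = sqrt((14143 + (-34 - 298)) - 33817) = sqrt((14143 - 332) - 33817) = sqrt(13811 - 33817) = sqrt(-20006) = I*sqrt(20006)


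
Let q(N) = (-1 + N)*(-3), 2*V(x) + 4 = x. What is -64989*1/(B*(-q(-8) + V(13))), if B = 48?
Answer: 2407/40 ≈ 60.175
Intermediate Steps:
V(x) = -2 + x/2
q(N) = 3 - 3*N
-64989*1/(B*(-q(-8) + V(13))) = -64989*1/(48*(-(3 - 3*(-8)) + (-2 + (½)*13))) = -64989*1/(48*(-(3 + 24) + (-2 + 13/2))) = -64989*1/(48*(-1*27 + 9/2)) = -64989*1/(48*(-27 + 9/2)) = -64989/(48*(-45/2)) = -64989/(-1080) = -64989*(-1/1080) = 2407/40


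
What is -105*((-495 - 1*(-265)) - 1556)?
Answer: 187530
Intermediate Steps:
-105*((-495 - 1*(-265)) - 1556) = -105*((-495 + 265) - 1556) = -105*(-230 - 1556) = -105*(-1786) = 187530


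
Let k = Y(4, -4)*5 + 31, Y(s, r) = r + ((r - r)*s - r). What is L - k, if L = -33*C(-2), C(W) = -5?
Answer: 134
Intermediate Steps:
Y(s, r) = 0 (Y(s, r) = r + (0*s - r) = r + (0 - r) = r - r = 0)
k = 31 (k = 0*5 + 31 = 0 + 31 = 31)
L = 165 (L = -33*(-5) = 165)
L - k = 165 - 1*31 = 165 - 31 = 134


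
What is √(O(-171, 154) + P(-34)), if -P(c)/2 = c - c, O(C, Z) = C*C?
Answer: 171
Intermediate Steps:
O(C, Z) = C²
P(c) = 0 (P(c) = -2*(c - c) = -2*0 = 0)
√(O(-171, 154) + P(-34)) = √((-171)² + 0) = √(29241 + 0) = √29241 = 171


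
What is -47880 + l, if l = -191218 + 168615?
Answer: -70483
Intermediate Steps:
l = -22603
-47880 + l = -47880 - 22603 = -70483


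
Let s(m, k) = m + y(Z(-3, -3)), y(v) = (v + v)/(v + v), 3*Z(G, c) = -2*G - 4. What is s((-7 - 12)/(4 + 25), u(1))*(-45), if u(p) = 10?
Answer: -450/29 ≈ -15.517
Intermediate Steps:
Z(G, c) = -4/3 - 2*G/3 (Z(G, c) = (-2*G - 4)/3 = (-4 - 2*G)/3 = -4/3 - 2*G/3)
y(v) = 1 (y(v) = (2*v)/((2*v)) = (2*v)*(1/(2*v)) = 1)
s(m, k) = 1 + m (s(m, k) = m + 1 = 1 + m)
s((-7 - 12)/(4 + 25), u(1))*(-45) = (1 + (-7 - 12)/(4 + 25))*(-45) = (1 - 19/29)*(-45) = (10/29)*(-45) = -450/29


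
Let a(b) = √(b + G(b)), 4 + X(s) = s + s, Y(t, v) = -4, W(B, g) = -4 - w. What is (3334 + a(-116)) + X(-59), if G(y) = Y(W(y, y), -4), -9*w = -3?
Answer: 3212 + 2*I*√30 ≈ 3212.0 + 10.954*I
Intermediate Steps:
w = ⅓ (w = -⅑*(-3) = ⅓ ≈ 0.33333)
W(B, g) = -13/3 (W(B, g) = -4 - 1*⅓ = -4 - ⅓ = -13/3)
G(y) = -4
X(s) = -4 + 2*s (X(s) = -4 + (s + s) = -4 + 2*s)
a(b) = √(-4 + b) (a(b) = √(b - 4) = √(-4 + b))
(3334 + a(-116)) + X(-59) = (3334 + √(-4 - 116)) + (-4 + 2*(-59)) = (3334 + √(-120)) + (-4 - 118) = (3334 + 2*I*√30) - 122 = 3212 + 2*I*√30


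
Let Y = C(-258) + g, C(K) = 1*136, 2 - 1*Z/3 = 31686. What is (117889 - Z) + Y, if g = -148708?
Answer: 64369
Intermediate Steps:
Z = -95052 (Z = 6 - 3*31686 = 6 - 95058 = -95052)
C(K) = 136
Y = -148572 (Y = 136 - 148708 = -148572)
(117889 - Z) + Y = (117889 - 1*(-95052)) - 148572 = (117889 + 95052) - 148572 = 212941 - 148572 = 64369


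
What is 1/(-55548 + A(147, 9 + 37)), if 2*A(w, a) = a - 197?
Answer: -2/111247 ≈ -1.7978e-5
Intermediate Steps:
A(w, a) = -197/2 + a/2 (A(w, a) = (a - 197)/2 = (-197 + a)/2 = -197/2 + a/2)
1/(-55548 + A(147, 9 + 37)) = 1/(-55548 + (-197/2 + (9 + 37)/2)) = 1/(-55548 + (-197/2 + (½)*46)) = 1/(-55548 + (-197/2 + 23)) = 1/(-55548 - 151/2) = 1/(-111247/2) = -2/111247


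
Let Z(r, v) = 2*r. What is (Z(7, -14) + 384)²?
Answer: 158404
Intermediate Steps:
(Z(7, -14) + 384)² = (2*7 + 384)² = (14 + 384)² = 398² = 158404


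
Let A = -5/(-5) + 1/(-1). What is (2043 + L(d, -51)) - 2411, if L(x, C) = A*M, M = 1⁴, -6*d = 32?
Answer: -368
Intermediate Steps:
d = -16/3 (d = -⅙*32 = -16/3 ≈ -5.3333)
M = 1
A = 0 (A = -5*(-⅕) + 1*(-1) = 1 - 1 = 0)
L(x, C) = 0 (L(x, C) = 0*1 = 0)
(2043 + L(d, -51)) - 2411 = (2043 + 0) - 2411 = 2043 - 2411 = -368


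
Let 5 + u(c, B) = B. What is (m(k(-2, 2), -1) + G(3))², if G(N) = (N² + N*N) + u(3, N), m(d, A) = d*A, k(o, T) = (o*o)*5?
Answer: 16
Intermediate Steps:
u(c, B) = -5 + B
k(o, T) = 5*o² (k(o, T) = o²*5 = 5*o²)
m(d, A) = A*d
G(N) = -5 + N + 2*N² (G(N) = (N² + N*N) + (-5 + N) = (N² + N²) + (-5 + N) = 2*N² + (-5 + N) = -5 + N + 2*N²)
(m(k(-2, 2), -1) + G(3))² = (-5*(-2)² + (-5 + 3 + 2*3²))² = (-5*4 + (-5 + 3 + 2*9))² = (-1*20 + (-5 + 3 + 18))² = (-20 + 16)² = (-4)² = 16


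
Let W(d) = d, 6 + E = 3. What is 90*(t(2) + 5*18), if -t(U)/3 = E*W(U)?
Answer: 9720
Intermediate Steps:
E = -3 (E = -6 + 3 = -3)
t(U) = 9*U (t(U) = -(-9)*U = 9*U)
90*(t(2) + 5*18) = 90*(9*2 + 5*18) = 90*(18 + 90) = 90*108 = 9720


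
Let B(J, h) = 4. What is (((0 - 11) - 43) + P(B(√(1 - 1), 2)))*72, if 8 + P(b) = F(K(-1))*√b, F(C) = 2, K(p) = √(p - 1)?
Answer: -4176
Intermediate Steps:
K(p) = √(-1 + p)
P(b) = -8 + 2*√b
(((0 - 11) - 43) + P(B(√(1 - 1), 2)))*72 = (((0 - 11) - 43) + (-8 + 2*√4))*72 = ((-11 - 43) + (-8 + 2*2))*72 = (-54 + (-8 + 4))*72 = (-54 - 4)*72 = -58*72 = -4176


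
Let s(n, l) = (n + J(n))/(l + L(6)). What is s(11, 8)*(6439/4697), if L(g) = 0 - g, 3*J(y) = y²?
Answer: 6439/183 ≈ 35.186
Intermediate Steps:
J(y) = y²/3
L(g) = -g
s(n, l) = (n + n²/3)/(-6 + l) (s(n, l) = (n + n²/3)/(l - 1*6) = (n + n²/3)/(l - 6) = (n + n²/3)/(-6 + l))
s(11, 8)*(6439/4697) = ((⅓)*11*(3 + 11)/(-6 + 8))*(6439/4697) = ((⅓)*11*14/2)*(6439*(1/4697)) = ((⅓)*11*(½)*14)*(6439/4697) = (77/3)*(6439/4697) = 6439/183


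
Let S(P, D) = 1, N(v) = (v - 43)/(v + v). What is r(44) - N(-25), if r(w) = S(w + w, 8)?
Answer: -9/25 ≈ -0.36000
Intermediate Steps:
N(v) = (-43 + v)/(2*v) (N(v) = (-43 + v)/((2*v)) = (-43 + v)*(1/(2*v)) = (-43 + v)/(2*v))
r(w) = 1
r(44) - N(-25) = 1 - (-43 - 25)/(2*(-25)) = 1 - (-1)*(-68)/(2*25) = 1 - 1*34/25 = 1 - 34/25 = -9/25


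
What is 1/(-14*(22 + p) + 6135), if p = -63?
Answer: 1/6709 ≈ 0.00014905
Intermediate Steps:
1/(-14*(22 + p) + 6135) = 1/(-14*(22 - 63) + 6135) = 1/(-14*(-41) + 6135) = 1/(574 + 6135) = 1/6709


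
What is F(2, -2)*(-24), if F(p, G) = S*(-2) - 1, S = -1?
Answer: -24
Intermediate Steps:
F(p, G) = 1 (F(p, G) = -1*(-2) - 1 = 2 - 1 = 1)
F(2, -2)*(-24) = 1*(-24) = -24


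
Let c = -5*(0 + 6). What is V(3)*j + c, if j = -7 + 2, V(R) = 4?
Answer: -50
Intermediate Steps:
j = -5
c = -30 (c = -5*6 = -30)
V(3)*j + c = 4*(-5) - 30 = -20 - 30 = -50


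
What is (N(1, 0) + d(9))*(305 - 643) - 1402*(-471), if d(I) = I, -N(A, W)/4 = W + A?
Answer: 658652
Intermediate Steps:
N(A, W) = -4*A - 4*W (N(A, W) = -4*(W + A) = -4*(A + W) = -4*A - 4*W)
(N(1, 0) + d(9))*(305 - 643) - 1402*(-471) = ((-4*1 - 4*0) + 9)*(305 - 643) - 1402*(-471) = ((-4 + 0) + 9)*(-338) + 660342 = (-4 + 9)*(-338) + 660342 = 5*(-338) + 660342 = -1690 + 660342 = 658652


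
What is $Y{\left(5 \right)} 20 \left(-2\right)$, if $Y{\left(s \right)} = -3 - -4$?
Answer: $-40$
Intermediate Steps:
$Y{\left(s \right)} = 1$ ($Y{\left(s \right)} = -3 + 4 = 1$)
$Y{\left(5 \right)} 20 \left(-2\right) = 1 \cdot 20 \left(-2\right) = 20 \left(-2\right) = -40$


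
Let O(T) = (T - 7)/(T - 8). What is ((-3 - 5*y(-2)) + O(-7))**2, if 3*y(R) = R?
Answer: 361/225 ≈ 1.6044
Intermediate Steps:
y(R) = R/3
O(T) = (-7 + T)/(-8 + T)
((-3 - 5*y(-2)) + O(-7))**2 = ((-3 - 5*(-2)/3) + (-7 - 7)/(-8 - 7))**2 = ((-3 - 5*(-2/3)) - 14/(-15))**2 = ((-3 + 10/3) - 1/15*(-14))**2 = (1/3 + 14/15)**2 = (19/15)**2 = 361/225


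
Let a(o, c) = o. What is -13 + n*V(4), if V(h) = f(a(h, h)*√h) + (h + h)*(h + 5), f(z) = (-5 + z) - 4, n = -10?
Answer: -723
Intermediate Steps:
f(z) = -9 + z
V(h) = -9 + h^(3/2) + 2*h*(5 + h) (V(h) = (-9 + h*√h) + (h + h)*(h + 5) = (-9 + h^(3/2)) + (2*h)*(5 + h) = (-9 + h^(3/2)) + 2*h*(5 + h) = -9 + h^(3/2) + 2*h*(5 + h))
-13 + n*V(4) = -13 - 10*(-9 + 4^(3/2) + 2*4² + 10*4) = -13 - 10*(-9 + 8 + 2*16 + 40) = -13 - 10*(-9 + 8 + 32 + 40) = -13 - 10*71 = -13 - 710 = -723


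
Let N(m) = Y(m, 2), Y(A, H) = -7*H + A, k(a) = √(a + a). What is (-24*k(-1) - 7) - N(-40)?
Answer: 47 - 24*I*√2 ≈ 47.0 - 33.941*I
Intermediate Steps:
k(a) = √2*√a (k(a) = √(2*a) = √2*√a)
Y(A, H) = A - 7*H
N(m) = -14 + m (N(m) = m - 7*2 = m - 14 = -14 + m)
(-24*k(-1) - 7) - N(-40) = (-24*√2*√(-1) - 7) - (-14 - 40) = (-24*√2*I - 7) - 1*(-54) = (-24*I*√2 - 7) + 54 = (-7 - 24*I*√2) + 54 = 47 - 24*I*√2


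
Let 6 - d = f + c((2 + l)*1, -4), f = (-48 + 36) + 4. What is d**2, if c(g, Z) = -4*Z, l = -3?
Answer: 4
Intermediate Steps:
f = -8 (f = -12 + 4 = -8)
d = -2 (d = 6 - (-8 - 4*(-4)) = 6 - (-8 + 16) = 6 - 1*8 = 6 - 8 = -2)
d**2 = (-2)**2 = 4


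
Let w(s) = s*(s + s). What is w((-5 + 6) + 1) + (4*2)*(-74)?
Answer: -584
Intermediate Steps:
w(s) = 2*s² (w(s) = s*(2*s) = 2*s²)
w((-5 + 6) + 1) + (4*2)*(-74) = 2*((-5 + 6) + 1)² + (4*2)*(-74) = 2*(1 + 1)² + 8*(-74) = 2*2² - 592 = 2*4 - 592 = 8 - 592 = -584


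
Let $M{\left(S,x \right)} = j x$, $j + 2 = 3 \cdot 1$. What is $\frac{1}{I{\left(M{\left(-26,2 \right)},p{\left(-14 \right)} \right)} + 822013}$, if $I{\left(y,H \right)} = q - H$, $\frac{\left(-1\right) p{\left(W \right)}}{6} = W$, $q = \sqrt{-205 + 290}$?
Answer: $\frac{821929}{675567280956} - \frac{\sqrt{85}}{675567280956} \approx 1.2166 \cdot 10^{-6}$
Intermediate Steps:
$q = \sqrt{85} \approx 9.2195$
$p{\left(W \right)} = - 6 W$
$j = 1$ ($j = -2 + 3 \cdot 1 = -2 + 3 = 1$)
$M{\left(S,x \right)} = x$ ($M{\left(S,x \right)} = 1 x = x$)
$I{\left(y,H \right)} = \sqrt{85} - H$
$\frac{1}{I{\left(M{\left(-26,2 \right)},p{\left(-14 \right)} \right)} + 822013} = \frac{1}{\left(\sqrt{85} - \left(-6\right) \left(-14\right)\right) + 822013} = \frac{1}{\left(\sqrt{85} - 84\right) + 822013} = \frac{1}{\left(-84 + \sqrt{85}\right) + 822013} = \frac{1}{821929 + \sqrt{85}}$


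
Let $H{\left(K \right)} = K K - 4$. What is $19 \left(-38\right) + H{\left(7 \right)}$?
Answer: $-677$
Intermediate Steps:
$H{\left(K \right)} = -4 + K^{2}$ ($H{\left(K \right)} = K^{2} - 4 = -4 + K^{2}$)
$19 \left(-38\right) + H{\left(7 \right)} = 19 \left(-38\right) - \left(4 - 7^{2}\right) = -722 + \left(-4 + 49\right) = -722 + 45 = -677$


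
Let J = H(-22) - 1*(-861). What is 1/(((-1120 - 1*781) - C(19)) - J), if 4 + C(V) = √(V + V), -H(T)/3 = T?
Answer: -1412/3987469 + √38/7974938 ≈ -0.00035334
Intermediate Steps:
H(T) = -3*T
C(V) = -4 + √2*√V (C(V) = -4 + √(V + V) = -4 + √(2*V) = -4 + √2*√V)
J = 927 (J = -3*(-22) - 1*(-861) = 66 + 861 = 927)
1/(((-1120 - 1*781) - C(19)) - J) = 1/(((-1120 - 1*781) - (-4 + √2*√19)) - 1*927) = 1/(((-1120 - 781) - (-4 + √38)) - 927) = 1/((-1901 + (4 - √38)) - 927) = 1/((-1897 - √38) - 927) = 1/(-2824 - √38)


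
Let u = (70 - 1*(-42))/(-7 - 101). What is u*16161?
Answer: -150836/9 ≈ -16760.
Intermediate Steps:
u = -28/27 (u = (70 + 42)/(-108) = 112*(-1/108) = -28/27 ≈ -1.0370)
u*16161 = -28/27*16161 = -150836/9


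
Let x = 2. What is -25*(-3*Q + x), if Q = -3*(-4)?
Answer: 850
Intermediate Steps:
Q = 12
-25*(-3*Q + x) = -25*(-3*12 + 2) = -25*(-36 + 2) = -25*(-34) = 850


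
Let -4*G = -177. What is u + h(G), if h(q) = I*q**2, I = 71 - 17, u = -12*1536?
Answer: 698427/8 ≈ 87303.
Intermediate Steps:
u = -18432
G = 177/4 (G = -1/4*(-177) = 177/4 ≈ 44.250)
I = 54
h(q) = 54*q**2
u + h(G) = -18432 + 54*(177/4)**2 = -18432 + 54*(31329/16) = -18432 + 845883/8 = 698427/8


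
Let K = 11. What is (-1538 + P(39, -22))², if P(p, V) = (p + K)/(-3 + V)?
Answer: 2371600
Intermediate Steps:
P(p, V) = (11 + p)/(-3 + V) (P(p, V) = (p + 11)/(-3 + V) = (11 + p)/(-3 + V))
(-1538 + P(39, -22))² = (-1538 + (11 + 39)/(-3 - 22))² = (-1538 + 50/(-25))² = (-1538 - 1/25*50)² = (-1538 - 2)² = (-1540)² = 2371600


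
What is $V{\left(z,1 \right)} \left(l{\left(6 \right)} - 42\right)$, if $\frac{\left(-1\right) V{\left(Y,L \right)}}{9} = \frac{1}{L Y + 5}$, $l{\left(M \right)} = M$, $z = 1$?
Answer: $54$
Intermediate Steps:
$V{\left(Y,L \right)} = - \frac{9}{5 + L Y}$ ($V{\left(Y,L \right)} = - \frac{9}{L Y + 5} = - \frac{9}{5 + L Y}$)
$V{\left(z,1 \right)} \left(l{\left(6 \right)} - 42\right) = - \frac{9}{5 + 1 \cdot 1} \left(6 - 42\right) = - \frac{9}{5 + 1} \left(-36\right) = - \frac{9}{6} \left(-36\right) = \left(-9\right) \frac{1}{6} \left(-36\right) = \left(- \frac{3}{2}\right) \left(-36\right) = 54$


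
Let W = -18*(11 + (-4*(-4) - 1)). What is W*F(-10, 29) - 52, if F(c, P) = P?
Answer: -13624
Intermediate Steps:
W = -468 (W = -18*(11 + (16 - 1)) = -18*(11 + 15) = -18*26 = -468)
W*F(-10, 29) - 52 = -468*29 - 52 = -13572 - 52 = -13624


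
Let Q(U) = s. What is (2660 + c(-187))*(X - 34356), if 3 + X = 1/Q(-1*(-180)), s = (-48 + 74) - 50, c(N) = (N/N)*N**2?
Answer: -10343171031/8 ≈ -1.2929e+9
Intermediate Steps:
c(N) = N**2 (c(N) = 1*N**2 = N**2)
s = -24 (s = 26 - 50 = -24)
Q(U) = -24
X = -73/24 (X = -3 + 1/(-24) = -3 - 1/24 = -73/24 ≈ -3.0417)
(2660 + c(-187))*(X - 34356) = (2660 + (-187)**2)*(-73/24 - 34356) = (2660 + 34969)*(-824617/24) = 37629*(-824617/24) = -10343171031/8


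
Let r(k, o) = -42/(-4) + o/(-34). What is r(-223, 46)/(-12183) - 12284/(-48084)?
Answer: 140926359/553262518 ≈ 0.25472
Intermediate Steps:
r(k, o) = 21/2 - o/34 (r(k, o) = -42*(-1/4) + o*(-1/34) = 21/2 - o/34)
r(-223, 46)/(-12183) - 12284/(-48084) = (21/2 - 1/34*46)/(-12183) - 12284/(-48084) = (21/2 - 23/17)*(-1/12183) - 12284*(-1/48084) = (311/34)*(-1/12183) + 3071/12021 = -311/414222 + 3071/12021 = 140926359/553262518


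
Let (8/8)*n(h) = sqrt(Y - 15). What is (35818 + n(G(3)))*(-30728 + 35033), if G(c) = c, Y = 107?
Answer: 154196490 + 8610*sqrt(23) ≈ 1.5424e+8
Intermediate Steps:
n(h) = 2*sqrt(23) (n(h) = sqrt(107 - 15) = sqrt(92) = 2*sqrt(23))
(35818 + n(G(3)))*(-30728 + 35033) = (35818 + 2*sqrt(23))*(-30728 + 35033) = (35818 + 2*sqrt(23))*4305 = 154196490 + 8610*sqrt(23)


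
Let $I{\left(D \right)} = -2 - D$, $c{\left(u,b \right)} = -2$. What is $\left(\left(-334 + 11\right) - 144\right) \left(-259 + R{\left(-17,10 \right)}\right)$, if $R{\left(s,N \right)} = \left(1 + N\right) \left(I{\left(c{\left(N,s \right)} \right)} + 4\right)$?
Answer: $100405$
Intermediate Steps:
$R{\left(s,N \right)} = 4 + 4 N$ ($R{\left(s,N \right)} = \left(1 + N\right) \left(\left(-2 - -2\right) + 4\right) = \left(1 + N\right) \left(\left(-2 + 2\right) + 4\right) = \left(1 + N\right) \left(0 + 4\right) = \left(1 + N\right) 4 = 4 + 4 N$)
$\left(\left(-334 + 11\right) - 144\right) \left(-259 + R{\left(-17,10 \right)}\right) = \left(\left(-334 + 11\right) - 144\right) \left(-259 + \left(4 + 4 \cdot 10\right)\right) = \left(-323 - 144\right) \left(-259 + \left(4 + 40\right)\right) = - 467 \left(-259 + 44\right) = \left(-467\right) \left(-215\right) = 100405$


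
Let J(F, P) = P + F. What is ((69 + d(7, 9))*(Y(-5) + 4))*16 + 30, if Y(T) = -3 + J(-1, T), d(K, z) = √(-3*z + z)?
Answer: -5490 - 240*I*√2 ≈ -5490.0 - 339.41*I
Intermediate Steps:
d(K, z) = √2*√(-z) (d(K, z) = √(-2*z) = √2*√(-z))
J(F, P) = F + P
Y(T) = -4 + T (Y(T) = -3 + (-1 + T) = -4 + T)
((69 + d(7, 9))*(Y(-5) + 4))*16 + 30 = ((69 + √2*√(-1*9))*((-4 - 5) + 4))*16 + 30 = ((69 + √2*√(-9))*(-9 + 4))*16 + 30 = ((69 + √2*(3*I))*(-5))*16 + 30 = ((69 + 3*I*√2)*(-5))*16 + 30 = (-345 - 15*I*√2)*16 + 30 = (-5520 - 240*I*√2) + 30 = -5490 - 240*I*√2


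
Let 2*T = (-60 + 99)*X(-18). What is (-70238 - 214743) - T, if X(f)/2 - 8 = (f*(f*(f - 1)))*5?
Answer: 915127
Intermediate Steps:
X(f) = 16 + 10*f²*(-1 + f) (X(f) = 16 + 2*((f*(f*(f - 1)))*5) = 16 + 2*((f*(f*(-1 + f)))*5) = 16 + 2*((f²*(-1 + f))*5) = 16 + 2*(5*f²*(-1 + f)) = 16 + 10*f²*(-1 + f))
T = -1200108 (T = ((-60 + 99)*(16 - 10*(-18)² + 10*(-18)³))/2 = (39*(16 - 10*324 + 10*(-5832)))/2 = (39*(16 - 3240 - 58320))/2 = (39*(-61544))/2 = (½)*(-2400216) = -1200108)
(-70238 - 214743) - T = (-70238 - 214743) - 1*(-1200108) = -284981 + 1200108 = 915127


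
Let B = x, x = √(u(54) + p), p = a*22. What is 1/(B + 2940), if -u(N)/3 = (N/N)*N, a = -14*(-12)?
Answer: 490/1440011 - √3534/8640066 ≈ 0.00033339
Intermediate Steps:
a = 168
u(N) = -3*N (u(N) = -3*N/N*N = -3*N)
p = 3696 (p = 168*22 = 3696)
x = √3534 (x = √(-3*54 + 3696) = √(-162 + 3696) = √3534 ≈ 59.447)
B = √3534 ≈ 59.447
1/(B + 2940) = 1/(√3534 + 2940) = 1/(2940 + √3534)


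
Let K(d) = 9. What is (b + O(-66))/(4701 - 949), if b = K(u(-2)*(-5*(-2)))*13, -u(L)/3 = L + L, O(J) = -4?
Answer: 113/3752 ≈ 0.030117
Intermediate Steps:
u(L) = -6*L (u(L) = -3*(L + L) = -6*L)
b = 117 (b = 9*13 = 117)
(b + O(-66))/(4701 - 949) = (117 - 4)/(4701 - 949) = 113/3752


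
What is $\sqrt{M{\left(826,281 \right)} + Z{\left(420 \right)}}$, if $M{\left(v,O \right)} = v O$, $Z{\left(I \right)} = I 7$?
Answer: $\sqrt{235046} \approx 484.82$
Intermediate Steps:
$Z{\left(I \right)} = 7 I$
$M{\left(v,O \right)} = O v$
$\sqrt{M{\left(826,281 \right)} + Z{\left(420 \right)}} = \sqrt{281 \cdot 826 + 7 \cdot 420} = \sqrt{232106 + 2940} = \sqrt{235046}$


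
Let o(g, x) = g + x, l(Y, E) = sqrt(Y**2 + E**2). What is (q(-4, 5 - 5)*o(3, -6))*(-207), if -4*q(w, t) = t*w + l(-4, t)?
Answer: -621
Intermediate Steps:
l(Y, E) = sqrt(E**2 + Y**2)
q(w, t) = -sqrt(16 + t**2)/4 - t*w/4 (q(w, t) = -(t*w + sqrt(t**2 + (-4)**2))/4 = -(t*w + sqrt(t**2 + 16))/4 = -(t*w + sqrt(16 + t**2))/4 = -(sqrt(16 + t**2) + t*w)/4 = -sqrt(16 + t**2)/4 - t*w/4)
(q(-4, 5 - 5)*o(3, -6))*(-207) = ((-sqrt(16 + (5 - 5)**2)/4 - 1/4*(5 - 5)*(-4))*(3 - 6))*(-207) = ((-sqrt(16 + 0**2)/4 - 1/4*0*(-4))*(-3))*(-207) = ((-sqrt(16 + 0)/4 + 0)*(-3))*(-207) = ((-sqrt(16)/4 + 0)*(-3))*(-207) = ((-1/4*4 + 0)*(-3))*(-207) = ((-1 + 0)*(-3))*(-207) = -1*(-3)*(-207) = 3*(-207) = -621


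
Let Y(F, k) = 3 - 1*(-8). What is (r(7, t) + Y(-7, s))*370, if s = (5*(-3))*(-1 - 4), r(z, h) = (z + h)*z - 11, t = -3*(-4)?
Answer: 49210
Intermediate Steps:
t = 12
r(z, h) = -11 + z*(h + z) (r(z, h) = (h + z)*z - 11 = z*(h + z) - 11 = -11 + z*(h + z))
s = 75 (s = -15*(-5) = 75)
Y(F, k) = 11 (Y(F, k) = 3 + 8 = 11)
(r(7, t) + Y(-7, s))*370 = ((-11 + 7² + 12*7) + 11)*370 = ((-11 + 49 + 84) + 11)*370 = (122 + 11)*370 = 133*370 = 49210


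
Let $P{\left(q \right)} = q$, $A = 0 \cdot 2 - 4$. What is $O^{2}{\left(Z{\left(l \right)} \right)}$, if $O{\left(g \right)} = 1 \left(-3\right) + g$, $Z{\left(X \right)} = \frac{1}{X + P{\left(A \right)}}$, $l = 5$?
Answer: $4$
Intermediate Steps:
$A = -4$ ($A = 0 - 4 = -4$)
$Z{\left(X \right)} = \frac{1}{-4 + X}$ ($Z{\left(X \right)} = \frac{1}{X - 4} = \frac{1}{-4 + X}$)
$O{\left(g \right)} = -3 + g$
$O^{2}{\left(Z{\left(l \right)} \right)} = \left(-3 + \frac{1}{-4 + 5}\right)^{2} = \left(-3 + 1^{-1}\right)^{2} = \left(-3 + 1\right)^{2} = \left(-2\right)^{2} = 4$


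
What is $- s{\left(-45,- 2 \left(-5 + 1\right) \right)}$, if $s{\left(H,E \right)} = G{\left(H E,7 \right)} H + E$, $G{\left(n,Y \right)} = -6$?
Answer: $-278$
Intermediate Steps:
$s{\left(H,E \right)} = E - 6 H$ ($s{\left(H,E \right)} = - 6 H + E = E - 6 H$)
$- s{\left(-45,- 2 \left(-5 + 1\right) \right)} = - (- 2 \left(-5 + 1\right) - -270) = - (\left(-2\right) \left(-4\right) + 270) = - (8 + 270) = \left(-1\right) 278 = -278$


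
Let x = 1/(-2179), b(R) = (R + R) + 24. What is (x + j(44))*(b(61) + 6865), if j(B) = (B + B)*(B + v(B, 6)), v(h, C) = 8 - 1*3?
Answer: 65874283317/2179 ≈ 3.0231e+7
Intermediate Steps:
b(R) = 24 + 2*R (b(R) = 2*R + 24 = 24 + 2*R)
v(h, C) = 5 (v(h, C) = 8 - 3 = 5)
j(B) = 2*B*(5 + B) (j(B) = (B + B)*(B + 5) = (2*B)*(5 + B) = 2*B*(5 + B))
x = -1/2179 ≈ -0.00045893
(x + j(44))*(b(61) + 6865) = (-1/2179 + 2*44*(5 + 44))*((24 + 2*61) + 6865) = (-1/2179 + 2*44*49)*((24 + 122) + 6865) = (-1/2179 + 4312)*(146 + 6865) = (9395847/2179)*7011 = 65874283317/2179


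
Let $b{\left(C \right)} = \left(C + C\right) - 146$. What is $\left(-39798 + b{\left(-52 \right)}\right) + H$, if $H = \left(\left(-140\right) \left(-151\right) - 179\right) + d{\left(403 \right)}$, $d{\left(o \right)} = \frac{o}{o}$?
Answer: $-19086$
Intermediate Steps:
$d{\left(o \right)} = 1$
$b{\left(C \right)} = -146 + 2 C$ ($b{\left(C \right)} = 2 C - 146 = -146 + 2 C$)
$H = 20962$ ($H = \left(\left(-140\right) \left(-151\right) - 179\right) + 1 = \left(21140 - 179\right) + 1 = 20961 + 1 = 20962$)
$\left(-39798 + b{\left(-52 \right)}\right) + H = \left(-39798 + \left(-146 + 2 \left(-52\right)\right)\right) + 20962 = \left(-39798 - 250\right) + 20962 = -40048 + 20962 = -19086$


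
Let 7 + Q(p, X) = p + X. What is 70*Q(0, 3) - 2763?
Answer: -3043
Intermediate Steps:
Q(p, X) = -7 + X + p (Q(p, X) = -7 + (p + X) = -7 + (X + p) = -7 + X + p)
70*Q(0, 3) - 2763 = 70*(-7 + 3 + 0) - 2763 = 70*(-4) - 2763 = -280 - 2763 = -3043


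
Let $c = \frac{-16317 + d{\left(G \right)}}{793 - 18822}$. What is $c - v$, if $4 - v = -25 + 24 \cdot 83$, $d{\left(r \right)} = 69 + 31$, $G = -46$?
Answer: $\frac{35407144}{18029} \approx 1963.9$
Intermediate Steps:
$d{\left(r \right)} = 100$
$c = \frac{16217}{18029}$ ($c = \frac{-16317 + 100}{793 - 18822} = - \frac{16217}{-18029} = \left(-16217\right) \left(- \frac{1}{18029}\right) = \frac{16217}{18029} \approx 0.8995$)
$v = -1963$ ($v = 4 - \left(-25 + 24 \cdot 83\right) = 4 - \left(-25 + 1992\right) = 4 - 1967 = -1963$)
$c - v = \frac{16217}{18029} - -1963 = \frac{16217}{18029} + 1963 = \frac{35407144}{18029}$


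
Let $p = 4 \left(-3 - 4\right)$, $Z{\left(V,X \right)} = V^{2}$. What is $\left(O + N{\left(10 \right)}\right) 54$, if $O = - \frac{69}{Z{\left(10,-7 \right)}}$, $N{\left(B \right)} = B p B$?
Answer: $- \frac{7561863}{50} \approx -1.5124 \cdot 10^{5}$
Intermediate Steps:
$p = -28$ ($p = 4 \left(-7\right) = -28$)
$N{\left(B \right)} = - 28 B^{2}$ ($N{\left(B \right)} = B \left(-28\right) B = - 28 B B = - 28 B^{2}$)
$O = - \frac{69}{100}$ ($O = - \frac{69}{10^{2}} = - \frac{69}{100} \approx -0.69$)
$\left(O + N{\left(10 \right)}\right) 54 = \left(- \frac{69}{100} - 28 \cdot 10^{2}\right) 54 = \left(- \frac{69}{100} - 2800\right) 54 = \left(- \frac{280069}{100}\right) 54 = - \frac{7561863}{50}$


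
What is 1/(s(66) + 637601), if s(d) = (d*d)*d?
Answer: 1/925097 ≈ 1.0810e-6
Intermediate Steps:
s(d) = d³ (s(d) = d²*d = d³)
1/(s(66) + 637601) = 1/(66³ + 637601) = 1/(287496 + 637601) = 1/925097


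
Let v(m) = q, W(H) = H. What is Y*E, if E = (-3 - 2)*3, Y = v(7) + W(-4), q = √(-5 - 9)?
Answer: 60 - 15*I*√14 ≈ 60.0 - 56.125*I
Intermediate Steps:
q = I*√14 (q = √(-14) = I*√14 ≈ 3.7417*I)
v(m) = I*√14
Y = -4 + I*√14 (Y = I*√14 - 4 = -4 + I*√14 ≈ -4.0 + 3.7417*I)
E = -15 (E = -5*3 = -15)
Y*E = (-4 + I*√14)*(-15) = 60 - 15*I*√14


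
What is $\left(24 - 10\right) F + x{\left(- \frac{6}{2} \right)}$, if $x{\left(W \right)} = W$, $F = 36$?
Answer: $501$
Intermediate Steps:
$\left(24 - 10\right) F + x{\left(- \frac{6}{2} \right)} = \left(24 - 10\right) 36 - \frac{6}{2} = \left(24 - 10\right) 36 - 3 = 14 \cdot 36 - 3 = 504 - 3 = 501$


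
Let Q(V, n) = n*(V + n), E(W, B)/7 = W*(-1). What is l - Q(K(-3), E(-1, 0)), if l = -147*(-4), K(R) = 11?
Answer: 462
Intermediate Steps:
E(W, B) = -7*W (E(W, B) = 7*(W*(-1)) = 7*(-W) = -7*W)
l = 588
l - Q(K(-3), E(-1, 0)) = 588 - (-7*(-1))*(11 - 7*(-1)) = 588 - 7*(11 + 7) = 588 - 7*18 = 588 - 1*126 = 588 - 126 = 462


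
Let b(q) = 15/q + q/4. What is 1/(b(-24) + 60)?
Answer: 8/427 ≈ 0.018735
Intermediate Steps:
b(q) = 15/q + q/4 (b(q) = 15/q + q*(¼) = 15/q + q/4)
1/(b(-24) + 60) = 1/((15/(-24) + (¼)*(-24)) + 60) = 1/((15*(-1/24) - 6) + 60) = 1/((-5/8 - 6) + 60) = 1/(-53/8 + 60) = 1/(427/8) = 8/427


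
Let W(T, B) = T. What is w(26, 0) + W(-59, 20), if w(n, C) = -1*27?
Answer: -86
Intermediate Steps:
w(n, C) = -27
w(26, 0) + W(-59, 20) = -27 - 59 = -86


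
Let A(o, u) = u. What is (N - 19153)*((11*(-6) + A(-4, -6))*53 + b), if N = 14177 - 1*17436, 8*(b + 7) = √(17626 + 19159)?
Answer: 85681076 - 5603*√36785/2 ≈ 8.5144e+7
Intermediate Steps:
b = -7 + √36785/8 (b = -7 + √(17626 + 19159)/8 = -7 + √36785/8 ≈ 16.974)
N = -3259 (N = 14177 - 17436 = -3259)
(N - 19153)*((11*(-6) + A(-4, -6))*53 + b) = (-3259 - 19153)*((11*(-6) - 6)*53 + (-7 + √36785/8)) = -22412*((-66 - 6)*53 + (-7 + √36785/8)) = -22412*(-72*53 + (-7 + √36785/8)) = -22412*(-3816 + (-7 + √36785/8)) = -22412*(-3823 + √36785/8) = 85681076 - 5603*√36785/2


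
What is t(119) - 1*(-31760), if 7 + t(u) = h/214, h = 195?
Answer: 6795337/214 ≈ 31754.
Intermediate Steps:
t(u) = -1303/214 (t(u) = -7 + 195/214 = -1303/214)
t(119) - 1*(-31760) = -1303/214 - 1*(-31760) = -1303/214 + 31760 = 6795337/214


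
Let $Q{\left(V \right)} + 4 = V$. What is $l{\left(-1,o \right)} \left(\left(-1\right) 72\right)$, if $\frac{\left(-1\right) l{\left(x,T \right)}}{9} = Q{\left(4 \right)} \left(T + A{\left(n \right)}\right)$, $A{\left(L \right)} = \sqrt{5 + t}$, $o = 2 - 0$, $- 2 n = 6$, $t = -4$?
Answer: $0$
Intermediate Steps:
$n = -3$ ($n = \left(- \frac{1}{2}\right) 6 = -3$)
$o = 2$ ($o = 2 + 0 = 2$)
$A{\left(L \right)} = 1$ ($A{\left(L \right)} = \sqrt{5 - 4} = \sqrt{1} = 1$)
$Q{\left(V \right)} = -4 + V$
$l{\left(x,T \right)} = 0$ ($l{\left(x,T \right)} = - 9 \left(-4 + 4\right) \left(T + 1\right) = - 9 \cdot 0 \left(1 + T\right) = \left(-9\right) 0 = 0$)
$l{\left(-1,o \right)} \left(\left(-1\right) 72\right) = 0 \left(\left(-1\right) 72\right) = 0 \left(-72\right) = 0$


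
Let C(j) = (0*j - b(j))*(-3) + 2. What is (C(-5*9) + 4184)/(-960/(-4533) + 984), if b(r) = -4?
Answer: 3153457/743572 ≈ 4.2410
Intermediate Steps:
C(j) = -10 (C(j) = (0*j - 1*(-4))*(-3) + 2 = (0 + 4)*(-3) + 2 = 4*(-3) + 2 = -12 + 2 = -10)
(C(-5*9) + 4184)/(-960/(-4533) + 984) = (-10 + 4184)/(-960/(-4533) + 984) = 4174/(-960*(-1/4533) + 984) = 4174/(320/1511 + 984) = 4174/(1487144/1511) = 4174*(1511/1487144) = 3153457/743572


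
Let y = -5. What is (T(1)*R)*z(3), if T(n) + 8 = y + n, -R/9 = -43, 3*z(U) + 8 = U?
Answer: 7740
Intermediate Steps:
z(U) = -8/3 + U/3
R = 387 (R = -9*(-43) = 387)
T(n) = -13 + n (T(n) = -8 + (-5 + n) = -13 + n)
(T(1)*R)*z(3) = ((-13 + 1)*387)*(-8/3 + (⅓)*3) = (-12*387)*(-8/3 + 1) = -4644*(-5/3) = 7740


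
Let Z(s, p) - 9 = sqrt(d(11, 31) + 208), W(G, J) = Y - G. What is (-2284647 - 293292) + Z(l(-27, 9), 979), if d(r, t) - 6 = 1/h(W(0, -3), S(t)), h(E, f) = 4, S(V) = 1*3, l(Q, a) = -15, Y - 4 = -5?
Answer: -2577930 + sqrt(857)/2 ≈ -2.5779e+6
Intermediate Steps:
Y = -1 (Y = 4 - 5 = -1)
W(G, J) = -1 - G
S(V) = 3
d(r, t) = 25/4 (d(r, t) = 6 + 1/4 = 25/4)
Z(s, p) = 9 + sqrt(857)/2 (Z(s, p) = 9 + sqrt(25/4 + 208) = 9 + sqrt(857/4) = 9 + sqrt(857)/2)
(-2284647 - 293292) + Z(l(-27, 9), 979) = (-2284647 - 293292) + (9 + sqrt(857)/2) = -2577939 + (9 + sqrt(857)/2) = -2577930 + sqrt(857)/2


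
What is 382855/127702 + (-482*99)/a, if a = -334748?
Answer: 16781703697/5343498637 ≈ 3.1406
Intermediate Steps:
382855/127702 + (-482*99)/a = 382855/127702 - 482*99/(-334748) = 382855*(1/127702) - 47718*(-1/334748) = 382855/127702 + 23859/167374 = 16781703697/5343498637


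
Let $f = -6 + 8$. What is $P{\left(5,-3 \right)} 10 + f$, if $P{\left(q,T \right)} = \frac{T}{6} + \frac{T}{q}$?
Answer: $-9$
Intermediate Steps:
$f = 2$
$P{\left(q,T \right)} = \frac{T}{6} + \frac{T}{q}$ ($P{\left(q,T \right)} = T \frac{1}{6} + \frac{T}{q} = \frac{T}{6} + \frac{T}{q}$)
$P{\left(5,-3 \right)} 10 + f = \left(\frac{1}{6} \left(-3\right) - \frac{3}{5}\right) 10 + 2 = \left(- \frac{1}{2} - \frac{3}{5}\right) 10 + 2 = \left(- \frac{11}{10}\right) 10 + 2 = -11 + 2 = -9$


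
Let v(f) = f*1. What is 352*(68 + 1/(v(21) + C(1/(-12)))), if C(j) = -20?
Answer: 24288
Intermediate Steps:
v(f) = f
352*(68 + 1/(v(21) + C(1/(-12)))) = 352*(68 + 1/(21 - 20)) = 352*(68 + 1/1) = 352*(68 + 1) = 352*69 = 24288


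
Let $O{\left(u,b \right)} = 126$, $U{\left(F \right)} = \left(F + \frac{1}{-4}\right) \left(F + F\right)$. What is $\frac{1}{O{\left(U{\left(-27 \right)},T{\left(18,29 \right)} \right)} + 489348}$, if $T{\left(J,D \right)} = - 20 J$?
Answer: $\frac{1}{489474} \approx 2.043 \cdot 10^{-6}$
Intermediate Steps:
$U{\left(F \right)} = 2 F \left(- \frac{1}{4} + F\right)$ ($U{\left(F \right)} = \left(F - \frac{1}{4}\right) 2 F = \left(- \frac{1}{4} + F\right) 2 F = 2 F \left(- \frac{1}{4} + F\right)$)
$\frac{1}{O{\left(U{\left(-27 \right)},T{\left(18,29 \right)} \right)} + 489348} = \frac{1}{126 + 489348} = \frac{1}{489474}$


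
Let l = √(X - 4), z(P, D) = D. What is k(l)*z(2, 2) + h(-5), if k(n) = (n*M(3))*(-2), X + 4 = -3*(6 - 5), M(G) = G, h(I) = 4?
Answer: 4 - 12*I*√11 ≈ 4.0 - 39.799*I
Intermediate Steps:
X = -7 (X = -4 - 3*(6 - 5) = -4 - 3*1 = -4 - 3 = -7)
l = I*√11 (l = √(-7 - 4) = √(-11) = I*√11 ≈ 3.3166*I)
k(n) = -6*n (k(n) = (n*3)*(-2) = (3*n)*(-2) = -6*n)
k(l)*z(2, 2) + h(-5) = -6*I*√11*2 + 4 = -12*I*√11 + 4 = 4 - 12*I*√11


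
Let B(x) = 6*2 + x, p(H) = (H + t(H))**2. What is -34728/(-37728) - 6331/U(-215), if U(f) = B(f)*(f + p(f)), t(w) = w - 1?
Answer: 27256209959/29605348668 ≈ 0.92065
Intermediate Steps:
t(w) = -1 + w
p(H) = (-1 + 2*H)**2 (p(H) = (H + (-1 + H))**2 = (-1 + 2*H)**2)
B(x) = 12 + x
U(f) = (12 + f)*(f + (-1 + 2*f)**2)
-34728/(-37728) - 6331/U(-215) = -34728/(-37728) - 6331*1/((-215 + (-1 + 2*(-215))**2)*(12 - 215)) = -34728*(-1/37728) - 6331*(-1/(203*(-215 + (-1 - 430)**2))) = 1447/1572 - 6331*(-1/(203*(-215 + (-431)**2))) = 1447/1572 - 6331*(-1/(203*(-215 + 185761))) = 1447/1572 - 6331/((-203*185546)) = 1447/1572 - 6331/(-37665838) = 1447/1572 - 6331*(-1/37665838) = 1447/1572 + 6331/37665838 = 27256209959/29605348668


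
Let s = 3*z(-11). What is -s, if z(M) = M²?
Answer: -363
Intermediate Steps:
s = 363 (s = 3*(-11)² = 3*121 = 363)
-s = -1*363 = -363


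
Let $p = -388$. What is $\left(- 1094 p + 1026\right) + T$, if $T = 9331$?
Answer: $434829$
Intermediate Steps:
$\left(- 1094 p + 1026\right) + T = \left(\left(-1094\right) \left(-388\right) + 1026\right) + 9331 = \left(424472 + 1026\right) + 9331 = 425498 + 9331 = 434829$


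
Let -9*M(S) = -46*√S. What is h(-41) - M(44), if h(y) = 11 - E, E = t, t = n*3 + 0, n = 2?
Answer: 5 - 92*√11/9 ≈ -28.903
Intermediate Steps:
t = 6 (t = 2*3 + 0 = 6 + 0 = 6)
M(S) = 46*√S/9 (M(S) = -(-46)*√S/9 = 46*√S/9)
E = 6
h(y) = 5 (h(y) = 11 - 1*6 = 11 - 6 = 5)
h(-41) - M(44) = 5 - 46*√44/9 = 5 - 46*2*√11/9 = 5 - 92*√11/9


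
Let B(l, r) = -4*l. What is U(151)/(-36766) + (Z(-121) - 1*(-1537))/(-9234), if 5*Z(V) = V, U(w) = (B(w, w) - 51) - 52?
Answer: -122727917/848743110 ≈ -0.14460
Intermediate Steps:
U(w) = -103 - 4*w (U(w) = (-4*w - 51) - 52 = (-51 - 4*w) - 52 = -103 - 4*w)
Z(V) = V/5
U(151)/(-36766) + (Z(-121) - 1*(-1537))/(-9234) = (-103 - 4*151)/(-36766) + ((⅕)*(-121) - 1*(-1537))/(-9234) = (-103 - 604)*(-1/36766) + (-121/5 + 1537)*(-1/9234) = -707*(-1/36766) + (7564/5)*(-1/9234) = 707/36766 - 3782/23085 = -122727917/848743110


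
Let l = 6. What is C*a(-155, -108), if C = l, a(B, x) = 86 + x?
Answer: -132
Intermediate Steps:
C = 6
C*a(-155, -108) = 6*(86 - 108) = 6*(-22) = -132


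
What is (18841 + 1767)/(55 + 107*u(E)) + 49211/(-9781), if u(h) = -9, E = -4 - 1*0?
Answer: -61562609/2220287 ≈ -27.727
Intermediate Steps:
E = -4 (E = -4 + 0 = -4)
(18841 + 1767)/(55 + 107*u(E)) + 49211/(-9781) = (18841 + 1767)/(55 + 107*(-9)) + 49211/(-9781) = 20608/(55 - 963) + 49211*(-1/9781) = 20608/(-908) - 49211/9781 = 20608*(-1/908) - 49211/9781 = -5152/227 - 49211/9781 = -61562609/2220287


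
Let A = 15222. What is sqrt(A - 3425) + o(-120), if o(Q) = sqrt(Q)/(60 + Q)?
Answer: sqrt(11797) - I*sqrt(30)/30 ≈ 108.61 - 0.18257*I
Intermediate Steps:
o(Q) = sqrt(Q)/(60 + Q)
sqrt(A - 3425) + o(-120) = sqrt(15222 - 3425) + sqrt(-120)/(60 - 120) = sqrt(11797) + (2*I*sqrt(30))/(-60) = sqrt(11797) + (2*I*sqrt(30))*(-1/60) = sqrt(11797) - I*sqrt(30)/30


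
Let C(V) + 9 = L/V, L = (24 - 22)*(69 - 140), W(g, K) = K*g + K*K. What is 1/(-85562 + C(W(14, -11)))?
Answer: -33/2823701 ≈ -1.1687e-5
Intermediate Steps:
W(g, K) = K**2 + K*g (W(g, K) = K*g + K**2 = K**2 + K*g)
L = -142 (L = 2*(-71) = -142)
C(V) = -9 - 142/V
1/(-85562 + C(W(14, -11))) = 1/(-85562 + (-9 - 142*(-1/(11*(-11 + 14))))) = 1/(-85562 + (-9 - 142/((-11*3)))) = 1/(-85562 + (-9 - 142/(-33))) = 1/(-85562 + (-9 - 142*(-1/33))) = 1/(-85562 + (-9 + 142/33)) = 1/(-85562 - 155/33) = 1/(-2823701/33) = -33/2823701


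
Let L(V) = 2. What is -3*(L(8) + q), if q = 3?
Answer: -15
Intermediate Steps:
-3*(L(8) + q) = -3*(2 + 3) = -3*5 = -15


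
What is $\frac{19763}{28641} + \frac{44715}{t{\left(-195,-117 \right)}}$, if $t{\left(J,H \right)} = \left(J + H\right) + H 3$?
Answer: $- \frac{422526482}{6329661} \approx -66.753$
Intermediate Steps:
$t{\left(J,H \right)} = J + 4 H$ ($t{\left(J,H \right)} = \left(H + J\right) + 3 H = J + 4 H$)
$\frac{19763}{28641} + \frac{44715}{t{\left(-195,-117 \right)}} = \frac{19763}{28641} + \frac{44715}{-195 + 4 \left(-117\right)} = 19763 \cdot \frac{1}{28641} + \frac{44715}{-195 - 468} = \frac{19763}{28641} + \frac{44715}{-663} = \frac{19763}{28641} + 44715 \left(- \frac{1}{663}\right) = \frac{19763}{28641} - \frac{14905}{221} = - \frac{422526482}{6329661}$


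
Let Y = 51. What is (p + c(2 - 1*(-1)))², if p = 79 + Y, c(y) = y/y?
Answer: 17161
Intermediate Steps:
c(y) = 1
p = 130 (p = 79 + 51 = 130)
(p + c(2 - 1*(-1)))² = (130 + 1)² = 131² = 17161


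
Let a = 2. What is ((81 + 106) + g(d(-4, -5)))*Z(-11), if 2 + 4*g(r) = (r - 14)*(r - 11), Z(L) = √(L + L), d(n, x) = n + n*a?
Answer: 336*I*√22 ≈ 1576.0*I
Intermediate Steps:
d(n, x) = 3*n (d(n, x) = n + n*2 = n + 2*n = 3*n)
Z(L) = √2*√L (Z(L) = √(2*L) = √2*√L)
g(r) = -½ + (-14 + r)*(-11 + r)/4 (g(r) = -½ + ((r - 14)*(r - 11))/4 = -½ + ((-14 + r)*(-11 + r))/4 = -½ + (-14 + r)*(-11 + r)/4)
((81 + 106) + g(d(-4, -5)))*Z(-11) = ((81 + 106) + (38 - 75*(-4)/4 + (3*(-4))²/4))*(√2*√(-11)) = (187 + (38 - 25/4*(-12) + (¼)*(-12)²))*(√2*(I*√11)) = (187 + (38 + 75 + (¼)*144))*(I*√22) = (187 + (38 + 75 + 36))*(I*√22) = (187 + 149)*(I*√22) = 336*(I*√22) = 336*I*√22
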